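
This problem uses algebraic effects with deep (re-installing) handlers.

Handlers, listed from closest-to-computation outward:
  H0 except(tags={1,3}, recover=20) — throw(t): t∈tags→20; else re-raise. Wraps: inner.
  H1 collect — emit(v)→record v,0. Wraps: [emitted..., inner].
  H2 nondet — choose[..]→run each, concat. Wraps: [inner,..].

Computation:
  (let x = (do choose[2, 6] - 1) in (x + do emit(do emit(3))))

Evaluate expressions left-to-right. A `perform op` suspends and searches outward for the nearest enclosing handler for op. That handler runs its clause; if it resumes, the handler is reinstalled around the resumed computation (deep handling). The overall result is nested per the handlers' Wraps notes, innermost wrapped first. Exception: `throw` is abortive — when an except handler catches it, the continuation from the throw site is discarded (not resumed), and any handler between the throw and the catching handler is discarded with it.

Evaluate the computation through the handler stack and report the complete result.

Working:
choose[2, 6] @ H2
  branch[0] choose=2:
    emit(3) @ H1 ⇒ out+=3
    emit(0) @ H1 ⇒ out+=0
    H0 returns 1
    H1 returns [3, 0, 1]
    H2 returns [[3, 0, 1]]
  branch[1] choose=6:
    emit(3) @ H1 ⇒ out+=3
    emit(0) @ H1 ⇒ out+=0
    H0 returns 5
    H1 returns [3, 0, 5]
    H2 returns [[3, 0, 5]]
= [[3, 0, 1], [3, 0, 5]]

Answer: [[3, 0, 1], [3, 0, 5]]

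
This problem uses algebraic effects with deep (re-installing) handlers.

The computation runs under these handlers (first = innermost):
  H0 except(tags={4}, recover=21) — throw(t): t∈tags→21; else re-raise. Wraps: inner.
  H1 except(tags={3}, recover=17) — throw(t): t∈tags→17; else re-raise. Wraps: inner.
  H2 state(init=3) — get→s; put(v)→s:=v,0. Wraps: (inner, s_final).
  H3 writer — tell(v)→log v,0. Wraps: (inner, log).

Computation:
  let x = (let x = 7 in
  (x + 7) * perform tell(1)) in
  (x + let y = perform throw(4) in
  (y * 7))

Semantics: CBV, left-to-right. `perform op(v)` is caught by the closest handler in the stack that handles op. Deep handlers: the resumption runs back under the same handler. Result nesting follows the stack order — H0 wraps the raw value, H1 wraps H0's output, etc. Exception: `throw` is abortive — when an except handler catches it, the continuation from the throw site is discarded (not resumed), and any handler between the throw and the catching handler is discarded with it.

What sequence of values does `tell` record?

Step-by-step:
tell(1) @ H3 ⇒ log+=1
throw(4) @ H0 caught ⇒ 21
H1 returns 21
H2 returns (21, 3)
H3 returns ((21, 3), (1))
= ((21, 3), (1))

Answer: (1)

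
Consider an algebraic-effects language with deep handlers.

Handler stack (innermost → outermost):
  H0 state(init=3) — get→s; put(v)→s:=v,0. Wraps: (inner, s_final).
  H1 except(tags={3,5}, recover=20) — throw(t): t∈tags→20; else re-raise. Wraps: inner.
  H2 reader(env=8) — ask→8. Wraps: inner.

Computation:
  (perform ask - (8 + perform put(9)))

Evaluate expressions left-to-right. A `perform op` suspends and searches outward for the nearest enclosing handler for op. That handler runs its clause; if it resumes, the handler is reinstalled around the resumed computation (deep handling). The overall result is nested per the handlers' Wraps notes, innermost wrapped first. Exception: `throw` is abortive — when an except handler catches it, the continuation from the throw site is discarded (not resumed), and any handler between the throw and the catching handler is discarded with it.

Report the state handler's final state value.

Evaluation trace:
ask @ H2 ⇒ 8
put(9) @ H0 ⇒ s:=9
H0 returns (0, 9)
H1 returns (0, 9)
H2 returns (0, 9)
= (0, 9)

Answer: 9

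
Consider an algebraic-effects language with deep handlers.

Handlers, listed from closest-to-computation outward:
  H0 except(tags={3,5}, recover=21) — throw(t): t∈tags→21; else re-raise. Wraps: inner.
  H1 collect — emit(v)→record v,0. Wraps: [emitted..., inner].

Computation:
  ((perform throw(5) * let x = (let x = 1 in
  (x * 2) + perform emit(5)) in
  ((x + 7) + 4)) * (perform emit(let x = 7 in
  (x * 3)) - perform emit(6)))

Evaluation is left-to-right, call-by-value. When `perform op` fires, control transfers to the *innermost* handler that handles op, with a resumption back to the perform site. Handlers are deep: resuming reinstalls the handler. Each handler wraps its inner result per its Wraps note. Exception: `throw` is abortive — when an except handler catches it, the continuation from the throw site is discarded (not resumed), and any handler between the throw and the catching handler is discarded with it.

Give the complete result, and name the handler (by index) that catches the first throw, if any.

Answer: [21] ; first throw caught by: H0

Working:
throw(5) @ H0 caught ⇒ 21
H1 returns [21]
= [21]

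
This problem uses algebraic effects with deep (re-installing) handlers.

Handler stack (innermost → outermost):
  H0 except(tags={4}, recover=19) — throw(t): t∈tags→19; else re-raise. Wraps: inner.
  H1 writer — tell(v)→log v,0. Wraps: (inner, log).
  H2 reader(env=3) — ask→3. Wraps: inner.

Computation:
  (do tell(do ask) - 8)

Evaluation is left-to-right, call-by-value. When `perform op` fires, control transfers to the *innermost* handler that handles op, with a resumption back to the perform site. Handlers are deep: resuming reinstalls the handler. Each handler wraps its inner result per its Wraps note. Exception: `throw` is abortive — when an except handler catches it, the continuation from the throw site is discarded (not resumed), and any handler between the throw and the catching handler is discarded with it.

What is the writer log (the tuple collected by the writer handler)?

Answer: (3)

Working:
ask @ H2 ⇒ 3
tell(3) @ H1 ⇒ log+=3
H0 returns -8
H1 returns (-8, (3))
H2 returns (-8, (3))
= (-8, (3))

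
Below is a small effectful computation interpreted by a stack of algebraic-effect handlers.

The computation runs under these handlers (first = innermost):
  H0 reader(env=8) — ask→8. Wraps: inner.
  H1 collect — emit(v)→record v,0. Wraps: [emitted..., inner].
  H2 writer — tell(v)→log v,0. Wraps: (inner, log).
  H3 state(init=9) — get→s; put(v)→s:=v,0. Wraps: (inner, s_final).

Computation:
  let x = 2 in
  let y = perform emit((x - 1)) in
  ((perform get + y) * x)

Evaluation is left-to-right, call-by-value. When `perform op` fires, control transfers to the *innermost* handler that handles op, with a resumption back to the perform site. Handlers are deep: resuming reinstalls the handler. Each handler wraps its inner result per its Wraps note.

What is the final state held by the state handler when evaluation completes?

Answer: 9

Step-by-step:
emit(1) @ H1 ⇒ out+=1
get @ H3 ⇒ 9
H0 returns 18
H1 returns [1, 18]
H2 returns ([1, 18], ())
H3 returns (([1, 18], ()), 9)
= (([1, 18], ()), 9)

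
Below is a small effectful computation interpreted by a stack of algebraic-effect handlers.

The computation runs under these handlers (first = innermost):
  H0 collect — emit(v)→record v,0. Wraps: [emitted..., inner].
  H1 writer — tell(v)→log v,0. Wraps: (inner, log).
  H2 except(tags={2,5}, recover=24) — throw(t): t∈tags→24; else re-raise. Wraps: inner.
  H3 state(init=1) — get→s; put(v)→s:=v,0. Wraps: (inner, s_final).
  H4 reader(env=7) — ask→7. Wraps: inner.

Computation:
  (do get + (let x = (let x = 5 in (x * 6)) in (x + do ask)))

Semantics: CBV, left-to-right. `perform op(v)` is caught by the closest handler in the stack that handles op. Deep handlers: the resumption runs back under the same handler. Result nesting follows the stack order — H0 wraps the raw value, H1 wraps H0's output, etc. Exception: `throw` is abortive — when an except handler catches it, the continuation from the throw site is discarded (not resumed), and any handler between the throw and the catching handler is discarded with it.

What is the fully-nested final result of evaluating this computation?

Answer: (([38], ()), 1)

Step-by-step:
get @ H3 ⇒ 1
ask @ H4 ⇒ 7
H0 returns [38]
H1 returns ([38], ())
H2 returns ([38], ())
H3 returns (([38], ()), 1)
H4 returns (([38], ()), 1)
= (([38], ()), 1)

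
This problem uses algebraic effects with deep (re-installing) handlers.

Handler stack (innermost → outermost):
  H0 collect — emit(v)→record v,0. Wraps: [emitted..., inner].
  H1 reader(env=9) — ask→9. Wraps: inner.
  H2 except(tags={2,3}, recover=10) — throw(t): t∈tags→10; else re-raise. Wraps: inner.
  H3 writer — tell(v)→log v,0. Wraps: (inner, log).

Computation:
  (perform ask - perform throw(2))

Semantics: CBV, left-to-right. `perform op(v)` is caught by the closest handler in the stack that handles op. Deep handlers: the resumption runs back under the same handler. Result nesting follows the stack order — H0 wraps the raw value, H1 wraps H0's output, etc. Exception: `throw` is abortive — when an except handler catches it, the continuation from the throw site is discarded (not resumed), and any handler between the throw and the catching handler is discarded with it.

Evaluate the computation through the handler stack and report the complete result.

Evaluation trace:
ask @ H1 ⇒ 9
throw(2) @ H2 caught ⇒ 10
H3 returns (10, ())
= (10, ())

Answer: (10, ())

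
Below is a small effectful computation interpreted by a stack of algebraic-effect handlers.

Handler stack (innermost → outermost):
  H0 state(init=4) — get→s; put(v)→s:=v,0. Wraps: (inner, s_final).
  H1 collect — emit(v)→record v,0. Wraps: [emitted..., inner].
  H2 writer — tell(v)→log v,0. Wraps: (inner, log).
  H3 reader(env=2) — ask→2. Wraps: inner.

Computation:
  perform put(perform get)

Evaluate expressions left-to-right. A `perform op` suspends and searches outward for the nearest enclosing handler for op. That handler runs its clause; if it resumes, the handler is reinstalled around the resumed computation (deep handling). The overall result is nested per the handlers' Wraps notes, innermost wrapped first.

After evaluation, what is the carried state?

Evaluation trace:
get @ H0 ⇒ 4
put(4) @ H0 ⇒ s:=4
H0 returns (0, 4)
H1 returns [(0, 4)]
H2 returns ([(0, 4)], ())
H3 returns ([(0, 4)], ())
= ([(0, 4)], ())

Answer: 4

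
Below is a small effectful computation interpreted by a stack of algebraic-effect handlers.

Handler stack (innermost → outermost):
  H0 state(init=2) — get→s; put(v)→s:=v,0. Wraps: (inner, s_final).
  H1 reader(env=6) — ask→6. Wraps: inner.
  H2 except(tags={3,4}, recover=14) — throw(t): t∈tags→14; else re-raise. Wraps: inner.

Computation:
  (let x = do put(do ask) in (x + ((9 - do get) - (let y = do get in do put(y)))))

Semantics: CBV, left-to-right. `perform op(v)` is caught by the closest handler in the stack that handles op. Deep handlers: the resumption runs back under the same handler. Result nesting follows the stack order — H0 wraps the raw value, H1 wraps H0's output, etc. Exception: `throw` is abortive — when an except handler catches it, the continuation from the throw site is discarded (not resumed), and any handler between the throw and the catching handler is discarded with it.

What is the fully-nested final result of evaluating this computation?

Answer: (3, 6)

Working:
ask @ H1 ⇒ 6
put(6) @ H0 ⇒ s:=6
get @ H0 ⇒ 6
get @ H0 ⇒ 6
put(6) @ H0 ⇒ s:=6
H0 returns (3, 6)
H1 returns (3, 6)
H2 returns (3, 6)
= (3, 6)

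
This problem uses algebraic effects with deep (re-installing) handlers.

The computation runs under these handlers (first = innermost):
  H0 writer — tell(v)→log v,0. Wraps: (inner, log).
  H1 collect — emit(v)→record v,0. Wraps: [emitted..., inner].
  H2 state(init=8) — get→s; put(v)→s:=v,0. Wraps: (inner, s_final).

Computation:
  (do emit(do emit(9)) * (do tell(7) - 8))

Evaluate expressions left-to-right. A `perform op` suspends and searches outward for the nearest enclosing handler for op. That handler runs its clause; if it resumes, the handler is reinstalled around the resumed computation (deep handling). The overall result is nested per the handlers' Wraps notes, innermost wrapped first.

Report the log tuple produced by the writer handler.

Answer: (7)

Working:
emit(9) @ H1 ⇒ out+=9
emit(0) @ H1 ⇒ out+=0
tell(7) @ H0 ⇒ log+=7
H0 returns (0, (7))
H1 returns [9, 0, (0, (7))]
H2 returns ([9, 0, (0, (7))], 8)
= ([9, 0, (0, (7))], 8)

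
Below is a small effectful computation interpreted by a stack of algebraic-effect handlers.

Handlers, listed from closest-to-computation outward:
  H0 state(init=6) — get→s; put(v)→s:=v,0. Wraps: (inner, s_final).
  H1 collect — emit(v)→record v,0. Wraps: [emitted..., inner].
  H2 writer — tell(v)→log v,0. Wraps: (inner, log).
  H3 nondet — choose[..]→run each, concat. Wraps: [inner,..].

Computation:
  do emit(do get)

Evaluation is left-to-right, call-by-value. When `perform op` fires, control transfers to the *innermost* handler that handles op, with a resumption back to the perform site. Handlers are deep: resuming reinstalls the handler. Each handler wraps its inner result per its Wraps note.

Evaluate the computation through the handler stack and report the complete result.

Evaluation trace:
get @ H0 ⇒ 6
emit(6) @ H1 ⇒ out+=6
H0 returns (0, 6)
H1 returns [6, (0, 6)]
H2 returns ([6, (0, 6)], ())
H3 returns [([6, (0, 6)], ())]
= [([6, (0, 6)], ())]

Answer: [([6, (0, 6)], ())]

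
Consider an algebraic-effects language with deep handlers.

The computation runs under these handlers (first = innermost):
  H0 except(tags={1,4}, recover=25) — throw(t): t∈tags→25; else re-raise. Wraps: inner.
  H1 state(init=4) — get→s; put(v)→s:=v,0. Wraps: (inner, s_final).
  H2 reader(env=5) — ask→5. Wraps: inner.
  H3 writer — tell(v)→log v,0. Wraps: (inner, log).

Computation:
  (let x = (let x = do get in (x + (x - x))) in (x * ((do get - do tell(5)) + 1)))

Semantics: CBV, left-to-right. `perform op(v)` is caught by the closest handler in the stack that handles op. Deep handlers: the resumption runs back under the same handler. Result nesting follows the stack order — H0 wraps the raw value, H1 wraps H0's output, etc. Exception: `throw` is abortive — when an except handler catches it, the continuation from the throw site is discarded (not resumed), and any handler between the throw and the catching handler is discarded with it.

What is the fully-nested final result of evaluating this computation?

Answer: ((20, 4), (5))

Evaluation trace:
get @ H1 ⇒ 4
get @ H1 ⇒ 4
tell(5) @ H3 ⇒ log+=5
H0 returns 20
H1 returns (20, 4)
H2 returns (20, 4)
H3 returns ((20, 4), (5))
= ((20, 4), (5))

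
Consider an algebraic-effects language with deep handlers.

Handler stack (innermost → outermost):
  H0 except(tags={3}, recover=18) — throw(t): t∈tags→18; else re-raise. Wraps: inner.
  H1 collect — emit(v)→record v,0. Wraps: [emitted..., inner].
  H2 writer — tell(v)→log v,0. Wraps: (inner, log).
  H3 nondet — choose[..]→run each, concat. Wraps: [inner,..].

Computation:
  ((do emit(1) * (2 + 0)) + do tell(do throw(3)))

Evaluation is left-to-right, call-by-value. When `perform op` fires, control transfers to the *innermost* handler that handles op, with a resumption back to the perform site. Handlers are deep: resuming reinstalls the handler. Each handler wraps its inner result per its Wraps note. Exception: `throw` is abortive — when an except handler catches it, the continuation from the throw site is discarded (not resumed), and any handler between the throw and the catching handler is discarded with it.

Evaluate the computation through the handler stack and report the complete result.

Evaluation trace:
emit(1) @ H1 ⇒ out+=1
throw(3) @ H0 caught ⇒ 18
H1 returns [1, 18]
H2 returns ([1, 18], ())
H3 returns [([1, 18], ())]
= [([1, 18], ())]

Answer: [([1, 18], ())]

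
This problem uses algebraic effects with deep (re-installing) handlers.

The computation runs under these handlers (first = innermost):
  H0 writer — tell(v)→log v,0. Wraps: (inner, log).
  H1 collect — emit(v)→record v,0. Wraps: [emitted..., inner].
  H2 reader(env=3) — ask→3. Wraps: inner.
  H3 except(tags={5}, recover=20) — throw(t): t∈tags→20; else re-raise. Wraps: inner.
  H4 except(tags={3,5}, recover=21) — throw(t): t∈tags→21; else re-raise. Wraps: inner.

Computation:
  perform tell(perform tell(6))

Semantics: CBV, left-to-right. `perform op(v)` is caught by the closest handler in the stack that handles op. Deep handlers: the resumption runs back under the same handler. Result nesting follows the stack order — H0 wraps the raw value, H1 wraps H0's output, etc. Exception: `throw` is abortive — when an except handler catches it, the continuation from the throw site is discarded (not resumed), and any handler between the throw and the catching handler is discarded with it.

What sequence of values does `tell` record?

Working:
tell(6) @ H0 ⇒ log+=6
tell(0) @ H0 ⇒ log+=0
H0 returns (0, (6, 0))
H1 returns [(0, (6, 0))]
H2 returns [(0, (6, 0))]
H3 returns [(0, (6, 0))]
H4 returns [(0, (6, 0))]
= [(0, (6, 0))]

Answer: (6, 0)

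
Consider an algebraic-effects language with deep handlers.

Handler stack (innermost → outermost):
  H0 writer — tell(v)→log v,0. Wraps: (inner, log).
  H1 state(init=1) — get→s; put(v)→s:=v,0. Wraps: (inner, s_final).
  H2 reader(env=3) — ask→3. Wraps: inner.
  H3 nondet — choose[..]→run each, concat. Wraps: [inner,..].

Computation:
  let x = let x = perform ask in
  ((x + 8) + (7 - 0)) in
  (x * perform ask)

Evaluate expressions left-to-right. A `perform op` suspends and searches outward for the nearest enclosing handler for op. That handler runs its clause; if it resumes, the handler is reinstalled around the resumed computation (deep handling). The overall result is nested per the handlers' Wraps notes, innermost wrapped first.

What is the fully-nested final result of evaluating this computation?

Step-by-step:
ask @ H2 ⇒ 3
ask @ H2 ⇒ 3
H0 returns (54, ())
H1 returns ((54, ()), 1)
H2 returns ((54, ()), 1)
H3 returns [((54, ()), 1)]
= [((54, ()), 1)]

Answer: [((54, ()), 1)]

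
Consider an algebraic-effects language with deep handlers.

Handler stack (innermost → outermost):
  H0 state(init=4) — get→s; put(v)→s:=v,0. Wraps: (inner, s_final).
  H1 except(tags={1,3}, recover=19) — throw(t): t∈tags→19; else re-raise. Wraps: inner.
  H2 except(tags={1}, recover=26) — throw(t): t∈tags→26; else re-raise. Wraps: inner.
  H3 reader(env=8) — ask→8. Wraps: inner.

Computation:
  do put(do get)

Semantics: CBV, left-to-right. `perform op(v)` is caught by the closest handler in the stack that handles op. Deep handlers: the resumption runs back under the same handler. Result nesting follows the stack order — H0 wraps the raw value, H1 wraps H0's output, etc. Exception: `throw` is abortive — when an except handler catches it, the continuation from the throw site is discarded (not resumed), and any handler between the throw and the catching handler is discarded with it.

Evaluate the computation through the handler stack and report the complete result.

Step-by-step:
get @ H0 ⇒ 4
put(4) @ H0 ⇒ s:=4
H0 returns (0, 4)
H1 returns (0, 4)
H2 returns (0, 4)
H3 returns (0, 4)
= (0, 4)

Answer: (0, 4)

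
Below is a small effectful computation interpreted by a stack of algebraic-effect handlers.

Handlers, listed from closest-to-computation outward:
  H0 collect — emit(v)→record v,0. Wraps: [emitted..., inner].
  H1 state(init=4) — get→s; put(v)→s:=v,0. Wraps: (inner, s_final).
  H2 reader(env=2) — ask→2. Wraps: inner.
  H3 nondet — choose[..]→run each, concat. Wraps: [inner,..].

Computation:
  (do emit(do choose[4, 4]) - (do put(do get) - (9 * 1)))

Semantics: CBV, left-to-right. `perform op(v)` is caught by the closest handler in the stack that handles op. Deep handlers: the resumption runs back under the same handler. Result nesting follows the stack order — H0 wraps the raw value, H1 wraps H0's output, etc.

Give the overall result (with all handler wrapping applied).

Answer: [([4, 9], 4), ([4, 9], 4)]

Step-by-step:
choose[4, 4] @ H3
  branch[0] choose=4:
    emit(4) @ H0 ⇒ out+=4
    get @ H1 ⇒ 4
    put(4) @ H1 ⇒ s:=4
    H0 returns [4, 9]
    H1 returns ([4, 9], 4)
    H2 returns ([4, 9], 4)
    H3 returns [([4, 9], 4)]
  branch[1] choose=4:
    emit(4) @ H0 ⇒ out+=4
    get @ H1 ⇒ 4
    put(4) @ H1 ⇒ s:=4
    H0 returns [4, 9]
    H1 returns ([4, 9], 4)
    H2 returns ([4, 9], 4)
    H3 returns [([4, 9], 4)]
= [([4, 9], 4), ([4, 9], 4)]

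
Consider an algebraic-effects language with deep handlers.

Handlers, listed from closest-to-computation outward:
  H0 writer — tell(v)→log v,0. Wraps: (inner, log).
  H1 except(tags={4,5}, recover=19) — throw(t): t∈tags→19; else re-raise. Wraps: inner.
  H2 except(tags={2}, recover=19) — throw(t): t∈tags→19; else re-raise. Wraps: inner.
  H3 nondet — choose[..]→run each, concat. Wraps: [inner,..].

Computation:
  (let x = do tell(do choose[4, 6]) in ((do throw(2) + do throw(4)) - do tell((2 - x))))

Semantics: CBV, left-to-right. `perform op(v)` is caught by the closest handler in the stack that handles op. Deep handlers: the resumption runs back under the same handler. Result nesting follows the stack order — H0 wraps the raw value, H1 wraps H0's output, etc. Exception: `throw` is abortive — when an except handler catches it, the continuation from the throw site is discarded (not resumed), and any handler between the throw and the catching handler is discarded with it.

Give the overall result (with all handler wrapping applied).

Evaluation trace:
choose[4, 6] @ H3
  branch[0] choose=4:
    tell(4) @ H0 ⇒ log+=4
    throw(2) @ H1 re-raised
    throw(2) @ H2 caught ⇒ 19
    H3 returns [19]
  branch[1] choose=6:
    tell(6) @ H0 ⇒ log+=6
    throw(2) @ H1 re-raised
    throw(2) @ H2 caught ⇒ 19
    H3 returns [19]
= [19, 19]

Answer: [19, 19]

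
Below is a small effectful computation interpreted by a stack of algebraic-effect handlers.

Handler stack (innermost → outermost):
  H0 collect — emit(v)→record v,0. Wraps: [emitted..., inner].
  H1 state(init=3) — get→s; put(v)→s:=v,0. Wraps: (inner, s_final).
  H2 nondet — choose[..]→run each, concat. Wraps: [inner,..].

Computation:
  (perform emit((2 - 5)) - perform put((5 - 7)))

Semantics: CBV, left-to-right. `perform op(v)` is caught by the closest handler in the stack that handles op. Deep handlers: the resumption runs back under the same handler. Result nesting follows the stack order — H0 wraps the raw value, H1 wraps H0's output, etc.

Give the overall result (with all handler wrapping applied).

Answer: [([-3, 0], -2)]

Working:
emit(-3) @ H0 ⇒ out+=-3
put(-2) @ H1 ⇒ s:=-2
H0 returns [-3, 0]
H1 returns ([-3, 0], -2)
H2 returns [([-3, 0], -2)]
= [([-3, 0], -2)]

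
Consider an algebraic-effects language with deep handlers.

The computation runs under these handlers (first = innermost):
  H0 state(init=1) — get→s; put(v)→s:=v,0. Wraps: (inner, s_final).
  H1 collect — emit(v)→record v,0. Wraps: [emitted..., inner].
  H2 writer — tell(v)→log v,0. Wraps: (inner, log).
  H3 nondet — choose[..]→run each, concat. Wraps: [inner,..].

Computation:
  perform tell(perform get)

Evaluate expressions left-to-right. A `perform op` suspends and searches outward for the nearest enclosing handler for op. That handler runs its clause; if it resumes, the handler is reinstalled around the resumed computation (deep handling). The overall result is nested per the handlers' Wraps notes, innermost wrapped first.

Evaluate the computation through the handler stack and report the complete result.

Evaluation trace:
get @ H0 ⇒ 1
tell(1) @ H2 ⇒ log+=1
H0 returns (0, 1)
H1 returns [(0, 1)]
H2 returns ([(0, 1)], (1))
H3 returns [([(0, 1)], (1))]
= [([(0, 1)], (1))]

Answer: [([(0, 1)], (1))]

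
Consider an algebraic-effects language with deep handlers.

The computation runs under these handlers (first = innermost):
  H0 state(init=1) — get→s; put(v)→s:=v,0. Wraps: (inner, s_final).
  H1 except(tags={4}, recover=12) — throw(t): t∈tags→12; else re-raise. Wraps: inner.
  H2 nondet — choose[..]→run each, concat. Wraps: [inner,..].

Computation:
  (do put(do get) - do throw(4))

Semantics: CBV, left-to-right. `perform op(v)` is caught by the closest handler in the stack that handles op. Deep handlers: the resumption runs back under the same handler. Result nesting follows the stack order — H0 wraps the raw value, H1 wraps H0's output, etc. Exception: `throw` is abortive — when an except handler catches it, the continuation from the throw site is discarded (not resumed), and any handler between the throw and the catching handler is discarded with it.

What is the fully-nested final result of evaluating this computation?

Evaluation trace:
get @ H0 ⇒ 1
put(1) @ H0 ⇒ s:=1
throw(4) @ H1 caught ⇒ 12
H2 returns [12]
= [12]

Answer: [12]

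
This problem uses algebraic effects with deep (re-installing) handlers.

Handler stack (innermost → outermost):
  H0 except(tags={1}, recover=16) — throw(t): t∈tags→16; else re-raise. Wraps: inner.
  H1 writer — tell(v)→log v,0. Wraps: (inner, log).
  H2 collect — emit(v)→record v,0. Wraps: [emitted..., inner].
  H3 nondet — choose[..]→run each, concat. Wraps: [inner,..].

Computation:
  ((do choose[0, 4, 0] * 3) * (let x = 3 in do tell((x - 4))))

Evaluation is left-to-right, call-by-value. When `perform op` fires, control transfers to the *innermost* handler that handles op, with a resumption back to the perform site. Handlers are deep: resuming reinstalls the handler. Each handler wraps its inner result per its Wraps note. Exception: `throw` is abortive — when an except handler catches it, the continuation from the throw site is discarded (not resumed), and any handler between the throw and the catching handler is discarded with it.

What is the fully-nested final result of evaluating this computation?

Working:
choose[0, 4, 0] @ H3
  branch[0] choose=0:
    tell(-1) @ H1 ⇒ log+=-1
    H0 returns 0
    H1 returns (0, (-1))
    H2 returns [(0, (-1))]
    H3 returns [[(0, (-1))]]
  branch[1] choose=4:
    tell(-1) @ H1 ⇒ log+=-1
    H0 returns 0
    H1 returns (0, (-1))
    H2 returns [(0, (-1))]
    H3 returns [[(0, (-1))]]
  branch[2] choose=0:
    tell(-1) @ H1 ⇒ log+=-1
    H0 returns 0
    H1 returns (0, (-1))
    H2 returns [(0, (-1))]
    H3 returns [[(0, (-1))]]
= [[(0, (-1))], [(0, (-1))], [(0, (-1))]]

Answer: [[(0, (-1))], [(0, (-1))], [(0, (-1))]]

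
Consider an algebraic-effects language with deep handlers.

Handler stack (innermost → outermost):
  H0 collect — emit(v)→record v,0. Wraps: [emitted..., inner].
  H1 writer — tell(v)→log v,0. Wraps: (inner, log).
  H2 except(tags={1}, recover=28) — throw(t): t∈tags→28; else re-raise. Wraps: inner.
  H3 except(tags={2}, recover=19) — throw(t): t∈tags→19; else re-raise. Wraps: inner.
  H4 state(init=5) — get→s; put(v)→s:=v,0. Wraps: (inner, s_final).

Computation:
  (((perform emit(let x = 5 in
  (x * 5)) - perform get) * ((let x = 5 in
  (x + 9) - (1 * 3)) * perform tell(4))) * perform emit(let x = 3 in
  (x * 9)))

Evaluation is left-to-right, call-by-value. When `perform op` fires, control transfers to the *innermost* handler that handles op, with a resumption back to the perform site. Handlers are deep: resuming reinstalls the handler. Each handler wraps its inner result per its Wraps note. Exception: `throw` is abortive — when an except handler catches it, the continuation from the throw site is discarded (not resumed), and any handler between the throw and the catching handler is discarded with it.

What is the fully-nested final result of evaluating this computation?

Answer: (([25, 27, 0], (4)), 5)

Working:
emit(25) @ H0 ⇒ out+=25
get @ H4 ⇒ 5
tell(4) @ H1 ⇒ log+=4
emit(27) @ H0 ⇒ out+=27
H0 returns [25, 27, 0]
H1 returns ([25, 27, 0], (4))
H2 returns ([25, 27, 0], (4))
H3 returns ([25, 27, 0], (4))
H4 returns (([25, 27, 0], (4)), 5)
= (([25, 27, 0], (4)), 5)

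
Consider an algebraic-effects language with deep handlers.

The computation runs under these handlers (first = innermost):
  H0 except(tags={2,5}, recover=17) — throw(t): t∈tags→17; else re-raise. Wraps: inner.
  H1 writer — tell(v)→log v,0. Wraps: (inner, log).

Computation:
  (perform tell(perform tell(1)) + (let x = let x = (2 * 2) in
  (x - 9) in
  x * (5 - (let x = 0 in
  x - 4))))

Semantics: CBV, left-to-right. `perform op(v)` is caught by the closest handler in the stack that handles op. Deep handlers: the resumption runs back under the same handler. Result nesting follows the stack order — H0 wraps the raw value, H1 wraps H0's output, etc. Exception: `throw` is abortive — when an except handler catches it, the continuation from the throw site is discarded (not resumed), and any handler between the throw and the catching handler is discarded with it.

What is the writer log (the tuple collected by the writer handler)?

Step-by-step:
tell(1) @ H1 ⇒ log+=1
tell(0) @ H1 ⇒ log+=0
H0 returns -45
H1 returns (-45, (1, 0))
= (-45, (1, 0))

Answer: (1, 0)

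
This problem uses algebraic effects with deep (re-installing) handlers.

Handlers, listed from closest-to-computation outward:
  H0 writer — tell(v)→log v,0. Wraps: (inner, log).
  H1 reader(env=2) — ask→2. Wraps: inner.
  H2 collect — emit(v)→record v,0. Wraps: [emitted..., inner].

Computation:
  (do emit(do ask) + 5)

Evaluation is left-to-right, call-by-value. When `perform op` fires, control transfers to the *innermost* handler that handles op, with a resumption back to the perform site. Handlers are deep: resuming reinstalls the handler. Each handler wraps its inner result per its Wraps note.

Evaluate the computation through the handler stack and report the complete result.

Working:
ask @ H1 ⇒ 2
emit(2) @ H2 ⇒ out+=2
H0 returns (5, ())
H1 returns (5, ())
H2 returns [2, (5, ())]
= [2, (5, ())]

Answer: [2, (5, ())]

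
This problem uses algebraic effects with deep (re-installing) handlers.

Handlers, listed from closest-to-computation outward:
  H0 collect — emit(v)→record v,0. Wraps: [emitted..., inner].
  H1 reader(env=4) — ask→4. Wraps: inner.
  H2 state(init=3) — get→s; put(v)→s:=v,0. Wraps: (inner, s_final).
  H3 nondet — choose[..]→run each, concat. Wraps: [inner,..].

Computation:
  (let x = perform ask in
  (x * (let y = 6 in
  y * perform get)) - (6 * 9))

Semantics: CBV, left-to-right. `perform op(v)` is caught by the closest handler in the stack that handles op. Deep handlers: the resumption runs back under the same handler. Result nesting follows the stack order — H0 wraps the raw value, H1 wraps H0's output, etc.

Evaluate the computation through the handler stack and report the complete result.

Evaluation trace:
ask @ H1 ⇒ 4
get @ H2 ⇒ 3
H0 returns [18]
H1 returns [18]
H2 returns ([18], 3)
H3 returns [([18], 3)]
= [([18], 3)]

Answer: [([18], 3)]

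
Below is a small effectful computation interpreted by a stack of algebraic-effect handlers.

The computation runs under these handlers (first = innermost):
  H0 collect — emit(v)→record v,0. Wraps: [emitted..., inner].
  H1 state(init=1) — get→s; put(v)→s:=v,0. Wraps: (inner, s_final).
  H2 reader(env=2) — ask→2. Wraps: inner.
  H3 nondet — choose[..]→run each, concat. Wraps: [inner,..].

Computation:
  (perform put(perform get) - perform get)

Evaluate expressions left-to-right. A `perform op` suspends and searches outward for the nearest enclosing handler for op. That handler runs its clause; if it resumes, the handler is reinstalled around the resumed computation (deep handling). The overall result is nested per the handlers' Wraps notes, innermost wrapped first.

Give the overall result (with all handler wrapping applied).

Answer: [([-1], 1)]

Evaluation trace:
get @ H1 ⇒ 1
put(1) @ H1 ⇒ s:=1
get @ H1 ⇒ 1
H0 returns [-1]
H1 returns ([-1], 1)
H2 returns ([-1], 1)
H3 returns [([-1], 1)]
= [([-1], 1)]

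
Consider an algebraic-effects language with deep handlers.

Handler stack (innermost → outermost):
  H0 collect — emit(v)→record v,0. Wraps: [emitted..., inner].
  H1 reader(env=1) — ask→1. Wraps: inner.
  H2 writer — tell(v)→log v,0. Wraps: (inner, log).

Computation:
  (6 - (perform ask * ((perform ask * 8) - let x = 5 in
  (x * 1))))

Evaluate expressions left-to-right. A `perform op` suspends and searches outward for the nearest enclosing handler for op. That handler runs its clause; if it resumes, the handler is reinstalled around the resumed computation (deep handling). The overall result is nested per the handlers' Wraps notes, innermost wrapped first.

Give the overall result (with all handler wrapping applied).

Answer: ([3], ())

Working:
ask @ H1 ⇒ 1
ask @ H1 ⇒ 1
H0 returns [3]
H1 returns [3]
H2 returns ([3], ())
= ([3], ())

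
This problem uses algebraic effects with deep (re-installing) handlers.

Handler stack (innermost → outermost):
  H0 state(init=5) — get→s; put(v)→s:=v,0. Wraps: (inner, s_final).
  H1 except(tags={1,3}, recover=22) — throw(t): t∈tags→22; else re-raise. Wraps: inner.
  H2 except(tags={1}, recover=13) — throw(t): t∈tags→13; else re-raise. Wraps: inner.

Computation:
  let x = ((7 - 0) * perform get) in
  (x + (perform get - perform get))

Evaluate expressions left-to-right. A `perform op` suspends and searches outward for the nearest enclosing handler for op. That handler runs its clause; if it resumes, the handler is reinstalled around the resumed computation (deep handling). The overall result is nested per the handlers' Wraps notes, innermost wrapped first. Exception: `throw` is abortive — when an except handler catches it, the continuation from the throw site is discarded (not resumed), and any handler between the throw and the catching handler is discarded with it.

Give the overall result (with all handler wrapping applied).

Answer: (35, 5)

Working:
get @ H0 ⇒ 5
get @ H0 ⇒ 5
get @ H0 ⇒ 5
H0 returns (35, 5)
H1 returns (35, 5)
H2 returns (35, 5)
= (35, 5)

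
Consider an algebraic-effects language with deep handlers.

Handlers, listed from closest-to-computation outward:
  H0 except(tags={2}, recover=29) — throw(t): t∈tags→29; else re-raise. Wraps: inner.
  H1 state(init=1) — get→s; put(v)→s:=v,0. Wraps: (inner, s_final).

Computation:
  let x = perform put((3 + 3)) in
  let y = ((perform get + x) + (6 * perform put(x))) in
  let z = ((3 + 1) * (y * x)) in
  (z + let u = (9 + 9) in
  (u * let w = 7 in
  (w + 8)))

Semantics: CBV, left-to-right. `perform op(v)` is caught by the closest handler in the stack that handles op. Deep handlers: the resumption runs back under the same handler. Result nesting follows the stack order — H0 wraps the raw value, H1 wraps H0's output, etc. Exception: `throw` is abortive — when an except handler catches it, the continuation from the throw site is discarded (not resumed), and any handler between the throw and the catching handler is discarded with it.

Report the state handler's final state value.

Answer: 0

Step-by-step:
put(6) @ H1 ⇒ s:=6
get @ H1 ⇒ 6
put(0) @ H1 ⇒ s:=0
H0 returns 270
H1 returns (270, 0)
= (270, 0)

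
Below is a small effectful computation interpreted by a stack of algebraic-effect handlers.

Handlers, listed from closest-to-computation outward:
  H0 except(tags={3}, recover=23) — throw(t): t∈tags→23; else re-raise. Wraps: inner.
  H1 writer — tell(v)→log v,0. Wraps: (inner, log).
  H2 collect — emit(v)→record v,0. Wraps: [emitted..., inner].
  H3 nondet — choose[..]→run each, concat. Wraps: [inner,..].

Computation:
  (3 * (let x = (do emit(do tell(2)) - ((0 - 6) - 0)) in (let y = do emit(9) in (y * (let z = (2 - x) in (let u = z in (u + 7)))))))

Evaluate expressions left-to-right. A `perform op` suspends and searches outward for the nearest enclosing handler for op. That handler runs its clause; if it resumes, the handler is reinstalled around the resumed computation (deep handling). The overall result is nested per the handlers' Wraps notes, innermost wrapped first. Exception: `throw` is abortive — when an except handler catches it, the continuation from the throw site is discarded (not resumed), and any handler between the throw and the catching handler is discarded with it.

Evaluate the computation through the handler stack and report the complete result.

Working:
tell(2) @ H1 ⇒ log+=2
emit(0) @ H2 ⇒ out+=0
emit(9) @ H2 ⇒ out+=9
H0 returns 0
H1 returns (0, (2))
H2 returns [0, 9, (0, (2))]
H3 returns [[0, 9, (0, (2))]]
= [[0, 9, (0, (2))]]

Answer: [[0, 9, (0, (2))]]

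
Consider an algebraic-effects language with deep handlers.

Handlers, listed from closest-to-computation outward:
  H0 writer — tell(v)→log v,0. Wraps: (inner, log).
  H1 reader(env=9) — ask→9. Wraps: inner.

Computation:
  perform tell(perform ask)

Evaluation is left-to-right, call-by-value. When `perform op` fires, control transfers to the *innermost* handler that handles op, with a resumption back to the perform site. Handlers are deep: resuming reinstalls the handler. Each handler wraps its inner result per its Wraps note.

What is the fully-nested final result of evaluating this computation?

Evaluation trace:
ask @ H1 ⇒ 9
tell(9) @ H0 ⇒ log+=9
H0 returns (0, (9))
H1 returns (0, (9))
= (0, (9))

Answer: (0, (9))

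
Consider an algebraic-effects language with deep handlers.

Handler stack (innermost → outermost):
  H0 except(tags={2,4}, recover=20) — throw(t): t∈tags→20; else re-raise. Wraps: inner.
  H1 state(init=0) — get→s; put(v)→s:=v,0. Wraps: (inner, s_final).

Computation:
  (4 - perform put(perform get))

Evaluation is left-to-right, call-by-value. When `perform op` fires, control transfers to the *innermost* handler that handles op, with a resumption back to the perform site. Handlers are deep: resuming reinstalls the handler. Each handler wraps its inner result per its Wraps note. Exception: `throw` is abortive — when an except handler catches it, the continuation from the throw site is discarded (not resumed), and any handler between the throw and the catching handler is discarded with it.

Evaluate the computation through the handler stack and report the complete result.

Step-by-step:
get @ H1 ⇒ 0
put(0) @ H1 ⇒ s:=0
H0 returns 4
H1 returns (4, 0)
= (4, 0)

Answer: (4, 0)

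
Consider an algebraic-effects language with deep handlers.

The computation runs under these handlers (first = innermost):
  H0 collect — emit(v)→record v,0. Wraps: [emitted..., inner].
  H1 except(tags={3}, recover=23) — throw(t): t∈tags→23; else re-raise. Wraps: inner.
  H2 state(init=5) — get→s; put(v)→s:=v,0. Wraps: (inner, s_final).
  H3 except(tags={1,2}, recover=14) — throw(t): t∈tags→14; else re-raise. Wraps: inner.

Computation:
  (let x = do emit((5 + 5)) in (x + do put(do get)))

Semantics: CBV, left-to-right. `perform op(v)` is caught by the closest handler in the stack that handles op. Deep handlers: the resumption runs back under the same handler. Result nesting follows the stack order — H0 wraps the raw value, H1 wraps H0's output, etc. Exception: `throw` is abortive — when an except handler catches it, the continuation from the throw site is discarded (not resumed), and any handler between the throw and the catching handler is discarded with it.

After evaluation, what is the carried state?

Step-by-step:
emit(10) @ H0 ⇒ out+=10
get @ H2 ⇒ 5
put(5) @ H2 ⇒ s:=5
H0 returns [10, 0]
H1 returns [10, 0]
H2 returns ([10, 0], 5)
H3 returns ([10, 0], 5)
= ([10, 0], 5)

Answer: 5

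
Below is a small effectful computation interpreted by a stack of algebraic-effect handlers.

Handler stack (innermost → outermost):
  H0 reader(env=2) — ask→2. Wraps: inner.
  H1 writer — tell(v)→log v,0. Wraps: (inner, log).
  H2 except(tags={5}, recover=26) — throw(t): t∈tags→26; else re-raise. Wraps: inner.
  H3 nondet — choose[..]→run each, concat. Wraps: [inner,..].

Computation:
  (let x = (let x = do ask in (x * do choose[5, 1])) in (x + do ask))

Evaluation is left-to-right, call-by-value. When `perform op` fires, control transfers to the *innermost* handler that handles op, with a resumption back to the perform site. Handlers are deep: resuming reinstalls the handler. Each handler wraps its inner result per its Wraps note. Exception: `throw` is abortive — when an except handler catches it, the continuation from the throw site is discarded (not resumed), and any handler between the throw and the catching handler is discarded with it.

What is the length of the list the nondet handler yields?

Step-by-step:
ask @ H0 ⇒ 2
choose[5, 1] @ H3
  branch[0] choose=5:
    ask @ H0 ⇒ 2
    H0 returns 12
    H1 returns (12, ())
    H2 returns (12, ())
    H3 returns [(12, ())]
  branch[1] choose=1:
    ask @ H0 ⇒ 2
    H0 returns 4
    H1 returns (4, ())
    H2 returns (4, ())
    H3 returns [(4, ())]
= [(12, ()), (4, ())]

Answer: 2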